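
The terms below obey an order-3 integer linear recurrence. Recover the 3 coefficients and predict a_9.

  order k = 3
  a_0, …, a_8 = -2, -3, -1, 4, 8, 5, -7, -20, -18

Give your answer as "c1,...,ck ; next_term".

  a_3 = 1·-1 + -1·-3 + -1·-2 = 4
  a_4 = 1·4 + -1·-1 + -1·-3 = 8
  a_5 = 1·8 + -1·4 + -1·-1 = 5
  a_6 = 1·5 + -1·8 + -1·4 = -7
  a_7 = 1·-7 + -1·5 + -1·8 = -20
  a_8 = 1·-20 + -1·-7 + -1·5 = -18
  a_9 = 1·-18 + -1·-20 + -1·-7 = 9

1,-1,-1 ; 9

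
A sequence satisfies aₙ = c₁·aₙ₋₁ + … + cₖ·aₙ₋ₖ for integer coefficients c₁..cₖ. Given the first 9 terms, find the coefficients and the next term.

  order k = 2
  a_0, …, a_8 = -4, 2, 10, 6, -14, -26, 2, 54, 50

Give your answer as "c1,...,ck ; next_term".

  a_2 = 1·2 + -2·-4 = 10
  a_3 = 1·10 + -2·2 = 6
  a_4 = 1·6 + -2·10 = -14
  a_5 = 1·-14 + -2·6 = -26
  a_6 = 1·-26 + -2·-14 = 2
  a_7 = 1·2 + -2·-26 = 54
  a_8 = 1·54 + -2·2 = 50
  a_9 = 1·50 + -2·54 = -58

1,-2 ; -58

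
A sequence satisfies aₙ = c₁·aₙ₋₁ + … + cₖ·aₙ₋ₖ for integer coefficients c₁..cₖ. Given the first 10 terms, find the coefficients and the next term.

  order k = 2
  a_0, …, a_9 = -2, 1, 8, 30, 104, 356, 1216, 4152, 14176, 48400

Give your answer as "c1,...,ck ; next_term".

  a_2 = 4·1 + -2·-2 = 8
  a_3 = 4·8 + -2·1 = 30
  a_4 = 4·30 + -2·8 = 104
  a_5 = 4·104 + -2·30 = 356
  a_6 = 4·356 + -2·104 = 1216
  a_7 = 4·1216 + -2·356 = 4152
  a_8 = 4·4152 + -2·1216 = 14176
  a_9 = 4·14176 + -2·4152 = 48400
  a_10 = 4·48400 + -2·14176 = 165248

4,-2 ; 165248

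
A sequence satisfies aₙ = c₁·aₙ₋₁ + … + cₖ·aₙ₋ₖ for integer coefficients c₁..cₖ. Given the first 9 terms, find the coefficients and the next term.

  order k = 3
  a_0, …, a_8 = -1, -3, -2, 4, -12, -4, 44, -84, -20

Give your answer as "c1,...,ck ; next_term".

-1,-2,4 ; 364

  a_3 = -1·-2 + -2·-3 + 4·-1 = 4
  a_4 = -1·4 + -2·-2 + 4·-3 = -12
  a_5 = -1·-12 + -2·4 + 4·-2 = -4
  a_6 = -1·-4 + -2·-12 + 4·4 = 44
  a_7 = -1·44 + -2·-4 + 4·-12 = -84
  a_8 = -1·-84 + -2·44 + 4·-4 = -20
  a_9 = -1·-20 + -2·-84 + 4·44 = 364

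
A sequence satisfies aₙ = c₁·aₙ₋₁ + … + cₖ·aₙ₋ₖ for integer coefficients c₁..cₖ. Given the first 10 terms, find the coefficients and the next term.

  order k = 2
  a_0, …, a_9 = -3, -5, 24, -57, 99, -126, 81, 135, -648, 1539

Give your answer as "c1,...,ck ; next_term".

  a_2 = -3·-5 + -3·-3 = 24
  a_3 = -3·24 + -3·-5 = -57
  a_4 = -3·-57 + -3·24 = 99
  a_5 = -3·99 + -3·-57 = -126
  a_6 = -3·-126 + -3·99 = 81
  a_7 = -3·81 + -3·-126 = 135
  a_8 = -3·135 + -3·81 = -648
  a_9 = -3·-648 + -3·135 = 1539
  a_10 = -3·1539 + -3·-648 = -2673

-3,-3 ; -2673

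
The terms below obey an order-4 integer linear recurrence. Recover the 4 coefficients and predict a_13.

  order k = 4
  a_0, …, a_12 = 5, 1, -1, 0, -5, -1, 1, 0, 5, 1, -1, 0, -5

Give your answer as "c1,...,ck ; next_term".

  a_4 = 0·0 + 0·-1 + 0·1 + -1·5 = -5
  a_5 = 0·-5 + 0·0 + 0·-1 + -1·1 = -1
  a_6 = 0·-1 + 0·-5 + 0·0 + -1·-1 = 1
  a_7 = 0·1 + 0·-1 + 0·-5 + -1·0 = 0
  a_8 = 0·0 + 0·1 + 0·-1 + -1·-5 = 5
  a_9 = 0·5 + 0·0 + 0·1 + -1·-1 = 1
  a_10 = 0·1 + 0·5 + 0·0 + -1·1 = -1
  a_11 = 0·-1 + 0·1 + 0·5 + -1·0 = 0
  a_12 = 0·0 + 0·-1 + 0·1 + -1·5 = -5
  a_13 = 0·-5 + 0·0 + 0·-1 + -1·1 = -1

0,0,0,-1 ; -1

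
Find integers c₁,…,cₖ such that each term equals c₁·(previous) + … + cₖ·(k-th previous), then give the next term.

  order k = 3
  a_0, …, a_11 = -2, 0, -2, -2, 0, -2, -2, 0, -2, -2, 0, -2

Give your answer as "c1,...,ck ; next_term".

0,0,1 ; -2

  a_3 = 0·-2 + 0·0 + 1·-2 = -2
  a_4 = 0·-2 + 0·-2 + 1·0 = 0
  a_5 = 0·0 + 0·-2 + 1·-2 = -2
  a_6 = 0·-2 + 0·0 + 1·-2 = -2
  a_7 = 0·-2 + 0·-2 + 1·0 = 0
  a_8 = 0·0 + 0·-2 + 1·-2 = -2
  a_9 = 0·-2 + 0·0 + 1·-2 = -2
  a_10 = 0·-2 + 0·-2 + 1·0 = 0
  a_11 = 0·0 + 0·-2 + 1·-2 = -2
  a_12 = 0·-2 + 0·0 + 1·-2 = -2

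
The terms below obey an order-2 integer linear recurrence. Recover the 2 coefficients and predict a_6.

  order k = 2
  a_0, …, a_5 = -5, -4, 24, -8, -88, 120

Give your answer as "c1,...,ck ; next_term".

-1,-4 ; 232

  a_2 = -1·-4 + -4·-5 = 24
  a_3 = -1·24 + -4·-4 = -8
  a_4 = -1·-8 + -4·24 = -88
  a_5 = -1·-88 + -4·-8 = 120
  a_6 = -1·120 + -4·-88 = 232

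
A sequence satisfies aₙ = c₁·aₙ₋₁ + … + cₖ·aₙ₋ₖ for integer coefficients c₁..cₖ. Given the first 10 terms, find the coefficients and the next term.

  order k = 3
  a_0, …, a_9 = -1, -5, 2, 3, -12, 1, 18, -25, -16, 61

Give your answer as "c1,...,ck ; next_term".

  a_3 = 0·2 + -1·-5 + 2·-1 = 3
  a_4 = 0·3 + -1·2 + 2·-5 = -12
  a_5 = 0·-12 + -1·3 + 2·2 = 1
  a_6 = 0·1 + -1·-12 + 2·3 = 18
  a_7 = 0·18 + -1·1 + 2·-12 = -25
  a_8 = 0·-25 + -1·18 + 2·1 = -16
  a_9 = 0·-16 + -1·-25 + 2·18 = 61
  a_10 = 0·61 + -1·-16 + 2·-25 = -34

0,-1,2 ; -34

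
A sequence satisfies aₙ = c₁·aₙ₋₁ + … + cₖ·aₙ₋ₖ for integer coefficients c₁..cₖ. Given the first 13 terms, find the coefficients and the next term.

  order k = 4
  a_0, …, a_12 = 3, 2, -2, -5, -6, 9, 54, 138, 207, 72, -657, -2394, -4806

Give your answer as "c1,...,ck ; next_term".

  a_4 = 3·-5 + -3·-2 + -3·2 + 3·3 = -6
  a_5 = 3·-6 + -3·-5 + -3·-2 + 3·2 = 9
  a_6 = 3·9 + -3·-6 + -3·-5 + 3·-2 = 54
  a_7 = 3·54 + -3·9 + -3·-6 + 3·-5 = 138
  a_8 = 3·138 + -3·54 + -3·9 + 3·-6 = 207
  a_9 = 3·207 + -3·138 + -3·54 + 3·9 = 72
  a_10 = 3·72 + -3·207 + -3·138 + 3·54 = -657
  a_11 = 3·-657 + -3·72 + -3·207 + 3·138 = -2394
  a_12 = 3·-2394 + -3·-657 + -3·72 + 3·207 = -4806
  a_13 = 3·-4806 + -3·-2394 + -3·-657 + 3·72 = -5049

3,-3,-3,3 ; -5049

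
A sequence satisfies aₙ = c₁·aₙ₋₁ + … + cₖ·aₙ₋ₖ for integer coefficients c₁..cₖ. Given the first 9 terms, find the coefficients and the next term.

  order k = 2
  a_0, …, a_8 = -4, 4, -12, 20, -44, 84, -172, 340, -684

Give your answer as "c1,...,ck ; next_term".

-1,2 ; 1364

  a_2 = -1·4 + 2·-4 = -12
  a_3 = -1·-12 + 2·4 = 20
  a_4 = -1·20 + 2·-12 = -44
  a_5 = -1·-44 + 2·20 = 84
  a_6 = -1·84 + 2·-44 = -172
  a_7 = -1·-172 + 2·84 = 340
  a_8 = -1·340 + 2·-172 = -684
  a_9 = -1·-684 + 2·340 = 1364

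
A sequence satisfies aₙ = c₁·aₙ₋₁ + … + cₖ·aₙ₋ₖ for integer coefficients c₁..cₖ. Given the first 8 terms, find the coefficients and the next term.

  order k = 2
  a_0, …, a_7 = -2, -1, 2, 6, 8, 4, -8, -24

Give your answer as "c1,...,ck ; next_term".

  a_2 = 2·-1 + -2·-2 = 2
  a_3 = 2·2 + -2·-1 = 6
  a_4 = 2·6 + -2·2 = 8
  a_5 = 2·8 + -2·6 = 4
  a_6 = 2·4 + -2·8 = -8
  a_7 = 2·-8 + -2·4 = -24
  a_8 = 2·-24 + -2·-8 = -32

2,-2 ; -32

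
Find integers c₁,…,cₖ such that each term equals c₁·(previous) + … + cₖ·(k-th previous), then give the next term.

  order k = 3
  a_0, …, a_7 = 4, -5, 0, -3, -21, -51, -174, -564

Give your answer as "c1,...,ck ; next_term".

2,3,3 ; -1803

  a_3 = 2·0 + 3·-5 + 3·4 = -3
  a_4 = 2·-3 + 3·0 + 3·-5 = -21
  a_5 = 2·-21 + 3·-3 + 3·0 = -51
  a_6 = 2·-51 + 3·-21 + 3·-3 = -174
  a_7 = 2·-174 + 3·-51 + 3·-21 = -564
  a_8 = 2·-564 + 3·-174 + 3·-51 = -1803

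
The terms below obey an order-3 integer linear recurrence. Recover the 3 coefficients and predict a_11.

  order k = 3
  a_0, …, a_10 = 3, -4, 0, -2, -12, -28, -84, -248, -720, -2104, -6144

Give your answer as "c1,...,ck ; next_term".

  a_3 = 2·0 + 2·-4 + 2·3 = -2
  a_4 = 2·-2 + 2·0 + 2·-4 = -12
  a_5 = 2·-12 + 2·-2 + 2·0 = -28
  a_6 = 2·-28 + 2·-12 + 2·-2 = -84
  a_7 = 2·-84 + 2·-28 + 2·-12 = -248
  a_8 = 2·-248 + 2·-84 + 2·-28 = -720
  a_9 = 2·-720 + 2·-248 + 2·-84 = -2104
  a_10 = 2·-2104 + 2·-720 + 2·-248 = -6144
  a_11 = 2·-6144 + 2·-2104 + 2·-720 = -17936

2,2,2 ; -17936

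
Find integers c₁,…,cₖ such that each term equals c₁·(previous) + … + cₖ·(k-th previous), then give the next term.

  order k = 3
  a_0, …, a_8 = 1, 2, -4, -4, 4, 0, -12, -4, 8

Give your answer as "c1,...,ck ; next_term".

  a_3 = 1·-4 + -1·2 + 2·1 = -4
  a_4 = 1·-4 + -1·-4 + 2·2 = 4
  a_5 = 1·4 + -1·-4 + 2·-4 = 0
  a_6 = 1·0 + -1·4 + 2·-4 = -12
  a_7 = 1·-12 + -1·0 + 2·4 = -4
  a_8 = 1·-4 + -1·-12 + 2·0 = 8
  a_9 = 1·8 + -1·-4 + 2·-12 = -12

1,-1,2 ; -12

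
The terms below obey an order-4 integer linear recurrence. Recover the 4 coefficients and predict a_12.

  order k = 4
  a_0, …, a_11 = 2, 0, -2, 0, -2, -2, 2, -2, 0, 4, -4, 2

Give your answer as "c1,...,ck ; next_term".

0,0,1,-1 ; 4

  a_4 = 0·0 + 0·-2 + 1·0 + -1·2 = -2
  a_5 = 0·-2 + 0·0 + 1·-2 + -1·0 = -2
  a_6 = 0·-2 + 0·-2 + 1·0 + -1·-2 = 2
  a_7 = 0·2 + 0·-2 + 1·-2 + -1·0 = -2
  a_8 = 0·-2 + 0·2 + 1·-2 + -1·-2 = 0
  a_9 = 0·0 + 0·-2 + 1·2 + -1·-2 = 4
  a_10 = 0·4 + 0·0 + 1·-2 + -1·2 = -4
  a_11 = 0·-4 + 0·4 + 1·0 + -1·-2 = 2
  a_12 = 0·2 + 0·-4 + 1·4 + -1·0 = 4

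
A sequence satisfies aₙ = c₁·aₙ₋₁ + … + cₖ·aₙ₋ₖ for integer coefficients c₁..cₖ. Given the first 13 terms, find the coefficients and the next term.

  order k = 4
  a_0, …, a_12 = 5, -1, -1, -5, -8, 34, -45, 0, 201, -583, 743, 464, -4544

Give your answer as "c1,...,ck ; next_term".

  a_4 = -2·-5 + -3·-1 + 1·-1 + -4·5 = -8
  a_5 = -2·-8 + -3·-5 + 1·-1 + -4·-1 = 34
  a_6 = -2·34 + -3·-8 + 1·-5 + -4·-1 = -45
  a_7 = -2·-45 + -3·34 + 1·-8 + -4·-5 = 0
  a_8 = -2·0 + -3·-45 + 1·34 + -4·-8 = 201
  a_9 = -2·201 + -3·0 + 1·-45 + -4·34 = -583
  a_10 = -2·-583 + -3·201 + 1·0 + -4·-45 = 743
  a_11 = -2·743 + -3·-583 + 1·201 + -4·0 = 464
  a_12 = -2·464 + -3·743 + 1·-583 + -4·201 = -4544
  a_13 = -2·-4544 + -3·464 + 1·743 + -4·-583 = 10771

-2,-3,1,-4 ; 10771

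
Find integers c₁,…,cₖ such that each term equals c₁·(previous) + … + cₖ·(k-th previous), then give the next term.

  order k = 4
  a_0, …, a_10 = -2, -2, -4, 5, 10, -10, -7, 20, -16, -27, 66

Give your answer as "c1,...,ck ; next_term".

  a_4 = 0·5 + -2·-4 + 1·-2 + -2·-2 = 10
  a_5 = 0·10 + -2·5 + 1·-4 + -2·-2 = -10
  a_6 = 0·-10 + -2·10 + 1·5 + -2·-4 = -7
  a_7 = 0·-7 + -2·-10 + 1·10 + -2·5 = 20
  a_8 = 0·20 + -2·-7 + 1·-10 + -2·10 = -16
  a_9 = 0·-16 + -2·20 + 1·-7 + -2·-10 = -27
  a_10 = 0·-27 + -2·-16 + 1·20 + -2·-7 = 66
  a_11 = 0·66 + -2·-27 + 1·-16 + -2·20 = -2

0,-2,1,-2 ; -2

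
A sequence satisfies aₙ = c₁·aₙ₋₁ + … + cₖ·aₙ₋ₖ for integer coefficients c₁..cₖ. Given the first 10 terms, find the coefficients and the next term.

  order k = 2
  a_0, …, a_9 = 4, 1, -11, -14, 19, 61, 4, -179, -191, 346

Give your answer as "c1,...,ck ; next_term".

1,-3 ; 919

  a_2 = 1·1 + -3·4 = -11
  a_3 = 1·-11 + -3·1 = -14
  a_4 = 1·-14 + -3·-11 = 19
  a_5 = 1·19 + -3·-14 = 61
  a_6 = 1·61 + -3·19 = 4
  a_7 = 1·4 + -3·61 = -179
  a_8 = 1·-179 + -3·4 = -191
  a_9 = 1·-191 + -3·-179 = 346
  a_10 = 1·346 + -3·-191 = 919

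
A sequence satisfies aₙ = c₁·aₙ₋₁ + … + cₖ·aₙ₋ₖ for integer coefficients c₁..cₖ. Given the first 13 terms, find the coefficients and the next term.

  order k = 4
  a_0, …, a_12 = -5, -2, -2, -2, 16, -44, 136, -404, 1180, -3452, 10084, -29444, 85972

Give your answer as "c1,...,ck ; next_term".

  a_4 = -3·-2 + 0·-2 + 0·-2 + -2·-5 = 16
  a_5 = -3·16 + 0·-2 + 0·-2 + -2·-2 = -44
  a_6 = -3·-44 + 0·16 + 0·-2 + -2·-2 = 136
  a_7 = -3·136 + 0·-44 + 0·16 + -2·-2 = -404
  a_8 = -3·-404 + 0·136 + 0·-44 + -2·16 = 1180
  a_9 = -3·1180 + 0·-404 + 0·136 + -2·-44 = -3452
  a_10 = -3·-3452 + 0·1180 + 0·-404 + -2·136 = 10084
  a_11 = -3·10084 + 0·-3452 + 0·1180 + -2·-404 = -29444
  a_12 = -3·-29444 + 0·10084 + 0·-3452 + -2·1180 = 85972
  a_13 = -3·85972 + 0·-29444 + 0·10084 + -2·-3452 = -251012

-3,0,0,-2 ; -251012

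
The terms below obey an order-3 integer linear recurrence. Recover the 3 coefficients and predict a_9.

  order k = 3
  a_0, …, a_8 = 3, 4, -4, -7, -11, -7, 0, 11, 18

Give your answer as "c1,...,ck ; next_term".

1,0,-1 ; 18

  a_3 = 1·-4 + 0·4 + -1·3 = -7
  a_4 = 1·-7 + 0·-4 + -1·4 = -11
  a_5 = 1·-11 + 0·-7 + -1·-4 = -7
  a_6 = 1·-7 + 0·-11 + -1·-7 = 0
  a_7 = 1·0 + 0·-7 + -1·-11 = 11
  a_8 = 1·11 + 0·0 + -1·-7 = 18
  a_9 = 1·18 + 0·11 + -1·0 = 18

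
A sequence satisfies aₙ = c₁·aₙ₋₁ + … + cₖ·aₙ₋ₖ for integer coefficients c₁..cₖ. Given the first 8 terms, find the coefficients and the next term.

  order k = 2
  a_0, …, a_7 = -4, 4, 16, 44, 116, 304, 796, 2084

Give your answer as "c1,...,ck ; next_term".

3,-1 ; 5456

  a_2 = 3·4 + -1·-4 = 16
  a_3 = 3·16 + -1·4 = 44
  a_4 = 3·44 + -1·16 = 116
  a_5 = 3·116 + -1·44 = 304
  a_6 = 3·304 + -1·116 = 796
  a_7 = 3·796 + -1·304 = 2084
  a_8 = 3·2084 + -1·796 = 5456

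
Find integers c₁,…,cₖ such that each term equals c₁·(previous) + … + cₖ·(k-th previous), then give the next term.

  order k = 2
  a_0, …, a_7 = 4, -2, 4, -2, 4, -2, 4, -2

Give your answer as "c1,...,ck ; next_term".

  a_2 = 0·-2 + 1·4 = 4
  a_3 = 0·4 + 1·-2 = -2
  a_4 = 0·-2 + 1·4 = 4
  a_5 = 0·4 + 1·-2 = -2
  a_6 = 0·-2 + 1·4 = 4
  a_7 = 0·4 + 1·-2 = -2
  a_8 = 0·-2 + 1·4 = 4

0,1 ; 4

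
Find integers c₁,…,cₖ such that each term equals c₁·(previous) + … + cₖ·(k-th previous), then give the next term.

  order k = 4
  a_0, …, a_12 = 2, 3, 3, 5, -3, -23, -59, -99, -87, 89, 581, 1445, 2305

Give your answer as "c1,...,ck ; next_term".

2,-1,-2,-2 ; 1825

  a_4 = 2·5 + -1·3 + -2·3 + -2·2 = -3
  a_5 = 2·-3 + -1·5 + -2·3 + -2·3 = -23
  a_6 = 2·-23 + -1·-3 + -2·5 + -2·3 = -59
  a_7 = 2·-59 + -1·-23 + -2·-3 + -2·5 = -99
  a_8 = 2·-99 + -1·-59 + -2·-23 + -2·-3 = -87
  a_9 = 2·-87 + -1·-99 + -2·-59 + -2·-23 = 89
  a_10 = 2·89 + -1·-87 + -2·-99 + -2·-59 = 581
  a_11 = 2·581 + -1·89 + -2·-87 + -2·-99 = 1445
  a_12 = 2·1445 + -1·581 + -2·89 + -2·-87 = 2305
  a_13 = 2·2305 + -1·1445 + -2·581 + -2·89 = 1825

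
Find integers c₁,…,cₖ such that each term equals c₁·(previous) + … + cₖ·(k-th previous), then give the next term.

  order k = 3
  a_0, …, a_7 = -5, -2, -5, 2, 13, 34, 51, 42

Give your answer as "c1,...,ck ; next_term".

2,-1,-2 ; -35

  a_3 = 2·-5 + -1·-2 + -2·-5 = 2
  a_4 = 2·2 + -1·-5 + -2·-2 = 13
  a_5 = 2·13 + -1·2 + -2·-5 = 34
  a_6 = 2·34 + -1·13 + -2·2 = 51
  a_7 = 2·51 + -1·34 + -2·13 = 42
  a_8 = 2·42 + -1·51 + -2·34 = -35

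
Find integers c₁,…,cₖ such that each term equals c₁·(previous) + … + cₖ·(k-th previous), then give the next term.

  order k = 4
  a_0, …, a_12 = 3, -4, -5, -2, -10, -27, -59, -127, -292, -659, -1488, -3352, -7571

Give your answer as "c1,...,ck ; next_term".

1,2,1,2 ; -17081

  a_4 = 1·-2 + 2·-5 + 1·-4 + 2·3 = -10
  a_5 = 1·-10 + 2·-2 + 1·-5 + 2·-4 = -27
  a_6 = 1·-27 + 2·-10 + 1·-2 + 2·-5 = -59
  a_7 = 1·-59 + 2·-27 + 1·-10 + 2·-2 = -127
  a_8 = 1·-127 + 2·-59 + 1·-27 + 2·-10 = -292
  a_9 = 1·-292 + 2·-127 + 1·-59 + 2·-27 = -659
  a_10 = 1·-659 + 2·-292 + 1·-127 + 2·-59 = -1488
  a_11 = 1·-1488 + 2·-659 + 1·-292 + 2·-127 = -3352
  a_12 = 1·-3352 + 2·-1488 + 1·-659 + 2·-292 = -7571
  a_13 = 1·-7571 + 2·-3352 + 1·-1488 + 2·-659 = -17081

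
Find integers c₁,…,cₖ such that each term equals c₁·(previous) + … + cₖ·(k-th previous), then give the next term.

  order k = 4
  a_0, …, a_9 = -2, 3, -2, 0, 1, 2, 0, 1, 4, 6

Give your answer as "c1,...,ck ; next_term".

  a_4 = 1·0 + 0·-2 + 1·3 + 1·-2 = 1
  a_5 = 1·1 + 0·0 + 1·-2 + 1·3 = 2
  a_6 = 1·2 + 0·1 + 1·0 + 1·-2 = 0
  a_7 = 1·0 + 0·2 + 1·1 + 1·0 = 1
  a_8 = 1·1 + 0·0 + 1·2 + 1·1 = 4
  a_9 = 1·4 + 0·1 + 1·0 + 1·2 = 6
  a_10 = 1·6 + 0·4 + 1·1 + 1·0 = 7

1,0,1,1 ; 7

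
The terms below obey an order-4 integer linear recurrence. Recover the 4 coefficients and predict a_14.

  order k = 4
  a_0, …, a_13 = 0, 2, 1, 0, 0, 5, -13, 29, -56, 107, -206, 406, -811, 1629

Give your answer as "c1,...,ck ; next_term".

-3,-2,1,2 ; -3271

  a_4 = -3·0 + -2·1 + 1·2 + 2·0 = 0
  a_5 = -3·0 + -2·0 + 1·1 + 2·2 = 5
  a_6 = -3·5 + -2·0 + 1·0 + 2·1 = -13
  a_7 = -3·-13 + -2·5 + 1·0 + 2·0 = 29
  a_8 = -3·29 + -2·-13 + 1·5 + 2·0 = -56
  a_9 = -3·-56 + -2·29 + 1·-13 + 2·5 = 107
  a_10 = -3·107 + -2·-56 + 1·29 + 2·-13 = -206
  a_11 = -3·-206 + -2·107 + 1·-56 + 2·29 = 406
  a_12 = -3·406 + -2·-206 + 1·107 + 2·-56 = -811
  a_13 = -3·-811 + -2·406 + 1·-206 + 2·107 = 1629
  a_14 = -3·1629 + -2·-811 + 1·406 + 2·-206 = -3271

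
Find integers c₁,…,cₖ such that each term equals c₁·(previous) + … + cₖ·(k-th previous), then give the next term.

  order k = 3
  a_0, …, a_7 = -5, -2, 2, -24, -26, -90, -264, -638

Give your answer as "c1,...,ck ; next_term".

  a_3 = 1·2 + 3·-2 + 4·-5 = -24
  a_4 = 1·-24 + 3·2 + 4·-2 = -26
  a_5 = 1·-26 + 3·-24 + 4·2 = -90
  a_6 = 1·-90 + 3·-26 + 4·-24 = -264
  a_7 = 1·-264 + 3·-90 + 4·-26 = -638
  a_8 = 1·-638 + 3·-264 + 4·-90 = -1790

1,3,4 ; -1790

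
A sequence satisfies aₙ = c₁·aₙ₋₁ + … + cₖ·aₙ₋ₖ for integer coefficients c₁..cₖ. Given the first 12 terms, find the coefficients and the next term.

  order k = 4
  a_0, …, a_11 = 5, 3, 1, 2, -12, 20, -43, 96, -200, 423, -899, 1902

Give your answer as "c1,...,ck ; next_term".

-2,0,-1,-1 ; -4027

  a_4 = -2·2 + 0·1 + -1·3 + -1·5 = -12
  a_5 = -2·-12 + 0·2 + -1·1 + -1·3 = 20
  a_6 = -2·20 + 0·-12 + -1·2 + -1·1 = -43
  a_7 = -2·-43 + 0·20 + -1·-12 + -1·2 = 96
  a_8 = -2·96 + 0·-43 + -1·20 + -1·-12 = -200
  a_9 = -2·-200 + 0·96 + -1·-43 + -1·20 = 423
  a_10 = -2·423 + 0·-200 + -1·96 + -1·-43 = -899
  a_11 = -2·-899 + 0·423 + -1·-200 + -1·96 = 1902
  a_12 = -2·1902 + 0·-899 + -1·423 + -1·-200 = -4027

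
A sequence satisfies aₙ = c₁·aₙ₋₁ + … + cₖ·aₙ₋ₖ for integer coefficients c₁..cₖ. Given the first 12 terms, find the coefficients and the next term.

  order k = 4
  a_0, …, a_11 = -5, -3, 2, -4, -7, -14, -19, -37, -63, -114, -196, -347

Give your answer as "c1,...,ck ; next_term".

1,1,0,1 ; -606

  a_4 = 1·-4 + 1·2 + 0·-3 + 1·-5 = -7
  a_5 = 1·-7 + 1·-4 + 0·2 + 1·-3 = -14
  a_6 = 1·-14 + 1·-7 + 0·-4 + 1·2 = -19
  a_7 = 1·-19 + 1·-14 + 0·-7 + 1·-4 = -37
  a_8 = 1·-37 + 1·-19 + 0·-14 + 1·-7 = -63
  a_9 = 1·-63 + 1·-37 + 0·-19 + 1·-14 = -114
  a_10 = 1·-114 + 1·-63 + 0·-37 + 1·-19 = -196
  a_11 = 1·-196 + 1·-114 + 0·-63 + 1·-37 = -347
  a_12 = 1·-347 + 1·-196 + 0·-114 + 1·-63 = -606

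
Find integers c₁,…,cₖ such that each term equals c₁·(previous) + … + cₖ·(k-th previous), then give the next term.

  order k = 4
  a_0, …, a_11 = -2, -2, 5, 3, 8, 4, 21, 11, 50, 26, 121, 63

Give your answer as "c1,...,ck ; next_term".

  a_4 = 0·3 + 2·5 + 0·-2 + 1·-2 = 8
  a_5 = 0·8 + 2·3 + 0·5 + 1·-2 = 4
  a_6 = 0·4 + 2·8 + 0·3 + 1·5 = 21
  a_7 = 0·21 + 2·4 + 0·8 + 1·3 = 11
  a_8 = 0·11 + 2·21 + 0·4 + 1·8 = 50
  a_9 = 0·50 + 2·11 + 0·21 + 1·4 = 26
  a_10 = 0·26 + 2·50 + 0·11 + 1·21 = 121
  a_11 = 0·121 + 2·26 + 0·50 + 1·11 = 63
  a_12 = 0·63 + 2·121 + 0·26 + 1·50 = 292

0,2,0,1 ; 292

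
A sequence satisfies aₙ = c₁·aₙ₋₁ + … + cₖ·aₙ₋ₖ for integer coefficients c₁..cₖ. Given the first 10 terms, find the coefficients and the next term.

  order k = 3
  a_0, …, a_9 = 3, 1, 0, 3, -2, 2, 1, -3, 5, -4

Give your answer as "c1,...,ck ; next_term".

-1,0,1 ; 1

  a_3 = -1·0 + 0·1 + 1·3 = 3
  a_4 = -1·3 + 0·0 + 1·1 = -2
  a_5 = -1·-2 + 0·3 + 1·0 = 2
  a_6 = -1·2 + 0·-2 + 1·3 = 1
  a_7 = -1·1 + 0·2 + 1·-2 = -3
  a_8 = -1·-3 + 0·1 + 1·2 = 5
  a_9 = -1·5 + 0·-3 + 1·1 = -4
  a_10 = -1·-4 + 0·5 + 1·-3 = 1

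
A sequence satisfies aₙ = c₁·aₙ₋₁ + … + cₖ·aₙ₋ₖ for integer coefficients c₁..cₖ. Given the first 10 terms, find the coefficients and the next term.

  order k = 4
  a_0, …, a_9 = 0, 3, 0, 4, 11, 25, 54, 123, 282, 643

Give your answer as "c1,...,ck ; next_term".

  a_4 = 2·4 + 0·0 + 1·3 + 1·0 = 11
  a_5 = 2·11 + 0·4 + 1·0 + 1·3 = 25
  a_6 = 2·25 + 0·11 + 1·4 + 1·0 = 54
  a_7 = 2·54 + 0·25 + 1·11 + 1·4 = 123
  a_8 = 2·123 + 0·54 + 1·25 + 1·11 = 282
  a_9 = 2·282 + 0·123 + 1·54 + 1·25 = 643
  a_10 = 2·643 + 0·282 + 1·123 + 1·54 = 1463

2,0,1,1 ; 1463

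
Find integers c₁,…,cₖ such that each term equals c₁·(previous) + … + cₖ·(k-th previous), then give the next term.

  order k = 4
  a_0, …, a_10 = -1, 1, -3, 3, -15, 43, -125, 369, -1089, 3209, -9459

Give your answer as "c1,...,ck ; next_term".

-2,2,-2,1 ; 27883

  a_4 = -2·3 + 2·-3 + -2·1 + 1·-1 = -15
  a_5 = -2·-15 + 2·3 + -2·-3 + 1·1 = 43
  a_6 = -2·43 + 2·-15 + -2·3 + 1·-3 = -125
  a_7 = -2·-125 + 2·43 + -2·-15 + 1·3 = 369
  a_8 = -2·369 + 2·-125 + -2·43 + 1·-15 = -1089
  a_9 = -2·-1089 + 2·369 + -2·-125 + 1·43 = 3209
  a_10 = -2·3209 + 2·-1089 + -2·369 + 1·-125 = -9459
  a_11 = -2·-9459 + 2·3209 + -2·-1089 + 1·369 = 27883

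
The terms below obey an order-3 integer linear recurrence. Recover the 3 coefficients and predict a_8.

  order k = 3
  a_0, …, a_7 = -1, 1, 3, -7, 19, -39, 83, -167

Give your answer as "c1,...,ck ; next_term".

-2,1,2 ; 339

  a_3 = -2·3 + 1·1 + 2·-1 = -7
  a_4 = -2·-7 + 1·3 + 2·1 = 19
  a_5 = -2·19 + 1·-7 + 2·3 = -39
  a_6 = -2·-39 + 1·19 + 2·-7 = 83
  a_7 = -2·83 + 1·-39 + 2·19 = -167
  a_8 = -2·-167 + 1·83 + 2·-39 = 339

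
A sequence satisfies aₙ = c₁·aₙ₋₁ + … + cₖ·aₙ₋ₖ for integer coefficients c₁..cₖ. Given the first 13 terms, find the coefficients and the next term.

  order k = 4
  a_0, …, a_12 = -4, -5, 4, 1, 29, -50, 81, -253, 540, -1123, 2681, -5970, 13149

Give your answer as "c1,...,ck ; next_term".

  a_4 = -2·1 + 0·4 + -3·-5 + -4·-4 = 29
  a_5 = -2·29 + 0·1 + -3·4 + -4·-5 = -50
  a_6 = -2·-50 + 0·29 + -3·1 + -4·4 = 81
  a_7 = -2·81 + 0·-50 + -3·29 + -4·1 = -253
  a_8 = -2·-253 + 0·81 + -3·-50 + -4·29 = 540
  a_9 = -2·540 + 0·-253 + -3·81 + -4·-50 = -1123
  a_10 = -2·-1123 + 0·540 + -3·-253 + -4·81 = 2681
  a_11 = -2·2681 + 0·-1123 + -3·540 + -4·-253 = -5970
  a_12 = -2·-5970 + 0·2681 + -3·-1123 + -4·540 = 13149
  a_13 = -2·13149 + 0·-5970 + -3·2681 + -4·-1123 = -29849

-2,0,-3,-4 ; -29849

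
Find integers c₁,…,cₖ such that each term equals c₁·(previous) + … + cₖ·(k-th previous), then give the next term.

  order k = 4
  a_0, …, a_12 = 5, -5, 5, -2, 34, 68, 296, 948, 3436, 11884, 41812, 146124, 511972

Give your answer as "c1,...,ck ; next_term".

  a_4 = 3·-2 + 2·5 + -2·-5 + 4·5 = 34
  a_5 = 3·34 + 2·-2 + -2·5 + 4·-5 = 68
  a_6 = 3·68 + 2·34 + -2·-2 + 4·5 = 296
  a_7 = 3·296 + 2·68 + -2·34 + 4·-2 = 948
  a_8 = 3·948 + 2·296 + -2·68 + 4·34 = 3436
  a_9 = 3·3436 + 2·948 + -2·296 + 4·68 = 11884
  a_10 = 3·11884 + 2·3436 + -2·948 + 4·296 = 41812
  a_11 = 3·41812 + 2·11884 + -2·3436 + 4·948 = 146124
  a_12 = 3·146124 + 2·41812 + -2·11884 + 4·3436 = 511972
  a_13 = 3·511972 + 2·146124 + -2·41812 + 4·11884 = 1792076

3,2,-2,4 ; 1792076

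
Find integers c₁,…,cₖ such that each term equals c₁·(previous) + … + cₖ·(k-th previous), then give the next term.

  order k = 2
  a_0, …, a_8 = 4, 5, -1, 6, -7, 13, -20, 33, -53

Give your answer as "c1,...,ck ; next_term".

  a_2 = -1·5 + 1·4 = -1
  a_3 = -1·-1 + 1·5 = 6
  a_4 = -1·6 + 1·-1 = -7
  a_5 = -1·-7 + 1·6 = 13
  a_6 = -1·13 + 1·-7 = -20
  a_7 = -1·-20 + 1·13 = 33
  a_8 = -1·33 + 1·-20 = -53
  a_9 = -1·-53 + 1·33 = 86

-1,1 ; 86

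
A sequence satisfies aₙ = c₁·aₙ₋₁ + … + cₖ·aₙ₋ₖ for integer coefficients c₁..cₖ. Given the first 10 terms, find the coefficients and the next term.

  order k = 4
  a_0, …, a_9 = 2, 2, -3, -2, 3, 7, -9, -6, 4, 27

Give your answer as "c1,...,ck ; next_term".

  a_4 = -1·-2 + -1·-3 + -2·2 + 1·2 = 3
  a_5 = -1·3 + -1·-2 + -2·-3 + 1·2 = 7
  a_6 = -1·7 + -1·3 + -2·-2 + 1·-3 = -9
  a_7 = -1·-9 + -1·7 + -2·3 + 1·-2 = -6
  a_8 = -1·-6 + -1·-9 + -2·7 + 1·3 = 4
  a_9 = -1·4 + -1·-6 + -2·-9 + 1·7 = 27
  a_10 = -1·27 + -1·4 + -2·-6 + 1·-9 = -28

-1,-1,-2,1 ; -28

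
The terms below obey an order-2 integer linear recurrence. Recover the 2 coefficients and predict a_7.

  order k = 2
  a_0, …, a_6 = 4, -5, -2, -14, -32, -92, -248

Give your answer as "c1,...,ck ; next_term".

2,2 ; -680

  a_2 = 2·-5 + 2·4 = -2
  a_3 = 2·-2 + 2·-5 = -14
  a_4 = 2·-14 + 2·-2 = -32
  a_5 = 2·-32 + 2·-14 = -92
  a_6 = 2·-92 + 2·-32 = -248
  a_7 = 2·-248 + 2·-92 = -680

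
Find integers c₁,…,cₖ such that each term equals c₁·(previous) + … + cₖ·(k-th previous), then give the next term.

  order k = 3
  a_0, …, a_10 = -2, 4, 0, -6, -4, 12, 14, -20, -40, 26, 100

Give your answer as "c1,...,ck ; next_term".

0,-2,-1 ; -12

  a_3 = 0·0 + -2·4 + -1·-2 = -6
  a_4 = 0·-6 + -2·0 + -1·4 = -4
  a_5 = 0·-4 + -2·-6 + -1·0 = 12
  a_6 = 0·12 + -2·-4 + -1·-6 = 14
  a_7 = 0·14 + -2·12 + -1·-4 = -20
  a_8 = 0·-20 + -2·14 + -1·12 = -40
  a_9 = 0·-40 + -2·-20 + -1·14 = 26
  a_10 = 0·26 + -2·-40 + -1·-20 = 100
  a_11 = 0·100 + -2·26 + -1·-40 = -12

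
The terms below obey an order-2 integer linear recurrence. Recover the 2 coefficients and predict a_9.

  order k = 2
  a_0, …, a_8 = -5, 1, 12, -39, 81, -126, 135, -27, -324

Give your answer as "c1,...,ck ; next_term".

-3,-3 ; 1053

  a_2 = -3·1 + -3·-5 = 12
  a_3 = -3·12 + -3·1 = -39
  a_4 = -3·-39 + -3·12 = 81
  a_5 = -3·81 + -3·-39 = -126
  a_6 = -3·-126 + -3·81 = 135
  a_7 = -3·135 + -3·-126 = -27
  a_8 = -3·-27 + -3·135 = -324
  a_9 = -3·-324 + -3·-27 = 1053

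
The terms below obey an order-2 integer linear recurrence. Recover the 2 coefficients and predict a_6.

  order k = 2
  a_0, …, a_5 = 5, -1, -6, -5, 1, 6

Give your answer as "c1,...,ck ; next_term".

1,-1 ; 5

  a_2 = 1·-1 + -1·5 = -6
  a_3 = 1·-6 + -1·-1 = -5
  a_4 = 1·-5 + -1·-6 = 1
  a_5 = 1·1 + -1·-5 = 6
  a_6 = 1·6 + -1·1 = 5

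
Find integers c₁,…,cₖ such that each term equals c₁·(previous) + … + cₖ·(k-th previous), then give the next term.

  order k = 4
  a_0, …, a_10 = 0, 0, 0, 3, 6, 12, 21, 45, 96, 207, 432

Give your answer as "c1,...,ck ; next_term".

2,0,-1,3 ; 903

  a_4 = 2·3 + 0·0 + -1·0 + 3·0 = 6
  a_5 = 2·6 + 0·3 + -1·0 + 3·0 = 12
  a_6 = 2·12 + 0·6 + -1·3 + 3·0 = 21
  a_7 = 2·21 + 0·12 + -1·6 + 3·3 = 45
  a_8 = 2·45 + 0·21 + -1·12 + 3·6 = 96
  a_9 = 2·96 + 0·45 + -1·21 + 3·12 = 207
  a_10 = 2·207 + 0·96 + -1·45 + 3·21 = 432
  a_11 = 2·432 + 0·207 + -1·96 + 3·45 = 903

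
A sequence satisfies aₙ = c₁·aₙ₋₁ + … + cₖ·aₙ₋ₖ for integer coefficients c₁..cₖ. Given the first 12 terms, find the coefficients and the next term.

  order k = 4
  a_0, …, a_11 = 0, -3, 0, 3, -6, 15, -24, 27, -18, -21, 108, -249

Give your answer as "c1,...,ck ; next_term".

  a_4 = -2·3 + -1·0 + 0·-3 + -2·0 = -6
  a_5 = -2·-6 + -1·3 + 0·0 + -2·-3 = 15
  a_6 = -2·15 + -1·-6 + 0·3 + -2·0 = -24
  a_7 = -2·-24 + -1·15 + 0·-6 + -2·3 = 27
  a_8 = -2·27 + -1·-24 + 0·15 + -2·-6 = -18
  a_9 = -2·-18 + -1·27 + 0·-24 + -2·15 = -21
  a_10 = -2·-21 + -1·-18 + 0·27 + -2·-24 = 108
  a_11 = -2·108 + -1·-21 + 0·-18 + -2·27 = -249
  a_12 = -2·-249 + -1·108 + 0·-21 + -2·-18 = 426

-2,-1,0,-2 ; 426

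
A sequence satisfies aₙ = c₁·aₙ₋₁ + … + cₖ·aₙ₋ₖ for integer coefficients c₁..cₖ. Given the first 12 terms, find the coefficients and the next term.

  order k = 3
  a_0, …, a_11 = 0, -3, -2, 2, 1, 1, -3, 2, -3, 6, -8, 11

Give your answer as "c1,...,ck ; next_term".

  a_3 = -1·-2 + 0·-3 + -1·0 = 2
  a_4 = -1·2 + 0·-2 + -1·-3 = 1
  a_5 = -1·1 + 0·2 + -1·-2 = 1
  a_6 = -1·1 + 0·1 + -1·2 = -3
  a_7 = -1·-3 + 0·1 + -1·1 = 2
  a_8 = -1·2 + 0·-3 + -1·1 = -3
  a_9 = -1·-3 + 0·2 + -1·-3 = 6
  a_10 = -1·6 + 0·-3 + -1·2 = -8
  a_11 = -1·-8 + 0·6 + -1·-3 = 11
  a_12 = -1·11 + 0·-8 + -1·6 = -17

-1,0,-1 ; -17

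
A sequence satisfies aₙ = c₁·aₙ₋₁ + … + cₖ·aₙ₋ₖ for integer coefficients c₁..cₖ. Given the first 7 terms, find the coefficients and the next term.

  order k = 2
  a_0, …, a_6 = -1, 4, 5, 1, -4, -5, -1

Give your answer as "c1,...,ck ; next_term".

  a_2 = 1·4 + -1·-1 = 5
  a_3 = 1·5 + -1·4 = 1
  a_4 = 1·1 + -1·5 = -4
  a_5 = 1·-4 + -1·1 = -5
  a_6 = 1·-5 + -1·-4 = -1
  a_7 = 1·-1 + -1·-5 = 4

1,-1 ; 4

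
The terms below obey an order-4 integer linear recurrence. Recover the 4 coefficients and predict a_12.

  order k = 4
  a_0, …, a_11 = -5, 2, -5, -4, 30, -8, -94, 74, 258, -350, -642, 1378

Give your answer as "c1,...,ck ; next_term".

  a_4 = -1·-4 + -4·-5 + -2·2 + -2·-5 = 30
  a_5 = -1·30 + -4·-4 + -2·-5 + -2·2 = -8
  a_6 = -1·-8 + -4·30 + -2·-4 + -2·-5 = -94
  a_7 = -1·-94 + -4·-8 + -2·30 + -2·-4 = 74
  a_8 = -1·74 + -4·-94 + -2·-8 + -2·30 = 258
  a_9 = -1·258 + -4·74 + -2·-94 + -2·-8 = -350
  a_10 = -1·-350 + -4·258 + -2·74 + -2·-94 = -642
  a_11 = -1·-642 + -4·-350 + -2·258 + -2·74 = 1378
  a_12 = -1·1378 + -4·-642 + -2·-350 + -2·258 = 1374

-1,-4,-2,-2 ; 1374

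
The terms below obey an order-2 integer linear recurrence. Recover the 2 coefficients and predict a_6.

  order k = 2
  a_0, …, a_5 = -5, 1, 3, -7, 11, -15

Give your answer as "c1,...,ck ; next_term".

-2,-1 ; 19

  a_2 = -2·1 + -1·-5 = 3
  a_3 = -2·3 + -1·1 = -7
  a_4 = -2·-7 + -1·3 = 11
  a_5 = -2·11 + -1·-7 = -15
  a_6 = -2·-15 + -1·11 = 19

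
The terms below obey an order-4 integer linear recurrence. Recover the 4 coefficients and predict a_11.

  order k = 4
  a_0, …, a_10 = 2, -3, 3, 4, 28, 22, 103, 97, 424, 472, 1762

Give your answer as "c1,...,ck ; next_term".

1,3,-3,3 ; 2197

  a_4 = 1·4 + 3·3 + -3·-3 + 3·2 = 28
  a_5 = 1·28 + 3·4 + -3·3 + 3·-3 = 22
  a_6 = 1·22 + 3·28 + -3·4 + 3·3 = 103
  a_7 = 1·103 + 3·22 + -3·28 + 3·4 = 97
  a_8 = 1·97 + 3·103 + -3·22 + 3·28 = 424
  a_9 = 1·424 + 3·97 + -3·103 + 3·22 = 472
  a_10 = 1·472 + 3·424 + -3·97 + 3·103 = 1762
  a_11 = 1·1762 + 3·472 + -3·424 + 3·97 = 2197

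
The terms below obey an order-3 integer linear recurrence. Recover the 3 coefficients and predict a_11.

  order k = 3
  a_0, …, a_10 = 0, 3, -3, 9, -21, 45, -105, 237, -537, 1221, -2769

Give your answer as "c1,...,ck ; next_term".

-1,2,-2 ; 6285

  a_3 = -1·-3 + 2·3 + -2·0 = 9
  a_4 = -1·9 + 2·-3 + -2·3 = -21
  a_5 = -1·-21 + 2·9 + -2·-3 = 45
  a_6 = -1·45 + 2·-21 + -2·9 = -105
  a_7 = -1·-105 + 2·45 + -2·-21 = 237
  a_8 = -1·237 + 2·-105 + -2·45 = -537
  a_9 = -1·-537 + 2·237 + -2·-105 = 1221
  a_10 = -1·1221 + 2·-537 + -2·237 = -2769
  a_11 = -1·-2769 + 2·1221 + -2·-537 = 6285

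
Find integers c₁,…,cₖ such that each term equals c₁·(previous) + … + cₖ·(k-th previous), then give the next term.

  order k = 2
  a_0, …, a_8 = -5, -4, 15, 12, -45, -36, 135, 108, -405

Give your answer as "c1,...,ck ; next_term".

0,-3 ; -324

  a_2 = 0·-4 + -3·-5 = 15
  a_3 = 0·15 + -3·-4 = 12
  a_4 = 0·12 + -3·15 = -45
  a_5 = 0·-45 + -3·12 = -36
  a_6 = 0·-36 + -3·-45 = 135
  a_7 = 0·135 + -3·-36 = 108
  a_8 = 0·108 + -3·135 = -405
  a_9 = 0·-405 + -3·108 = -324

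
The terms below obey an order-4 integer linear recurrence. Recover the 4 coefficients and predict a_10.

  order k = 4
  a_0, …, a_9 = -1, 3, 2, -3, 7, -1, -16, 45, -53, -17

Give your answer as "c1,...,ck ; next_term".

-2,-2,2,1 ; 214

  a_4 = -2·-3 + -2·2 + 2·3 + 1·-1 = 7
  a_5 = -2·7 + -2·-3 + 2·2 + 1·3 = -1
  a_6 = -2·-1 + -2·7 + 2·-3 + 1·2 = -16
  a_7 = -2·-16 + -2·-1 + 2·7 + 1·-3 = 45
  a_8 = -2·45 + -2·-16 + 2·-1 + 1·7 = -53
  a_9 = -2·-53 + -2·45 + 2·-16 + 1·-1 = -17
  a_10 = -2·-17 + -2·-53 + 2·45 + 1·-16 = 214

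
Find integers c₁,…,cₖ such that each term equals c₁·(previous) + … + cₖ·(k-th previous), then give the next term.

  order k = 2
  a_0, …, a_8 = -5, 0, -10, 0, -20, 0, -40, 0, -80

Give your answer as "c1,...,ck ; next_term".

  a_2 = 0·0 + 2·-5 = -10
  a_3 = 0·-10 + 2·0 = 0
  a_4 = 0·0 + 2·-10 = -20
  a_5 = 0·-20 + 2·0 = 0
  a_6 = 0·0 + 2·-20 = -40
  a_7 = 0·-40 + 2·0 = 0
  a_8 = 0·0 + 2·-40 = -80
  a_9 = 0·-80 + 2·0 = 0

0,2 ; 0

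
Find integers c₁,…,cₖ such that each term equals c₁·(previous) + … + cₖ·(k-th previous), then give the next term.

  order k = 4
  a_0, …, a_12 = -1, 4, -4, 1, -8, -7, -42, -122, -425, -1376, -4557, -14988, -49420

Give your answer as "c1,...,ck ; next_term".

  a_4 = 3·1 + 1·-4 + -1·4 + 3·-1 = -8
  a_5 = 3·-8 + 1·1 + -1·-4 + 3·4 = -7
  a_6 = 3·-7 + 1·-8 + -1·1 + 3·-4 = -42
  a_7 = 3·-42 + 1·-7 + -1·-8 + 3·1 = -122
  a_8 = 3·-122 + 1·-42 + -1·-7 + 3·-8 = -425
  a_9 = 3·-425 + 1·-122 + -1·-42 + 3·-7 = -1376
  a_10 = 3·-1376 + 1·-425 + -1·-122 + 3·-42 = -4557
  a_11 = 3·-4557 + 1·-1376 + -1·-425 + 3·-122 = -14988
  a_12 = 3·-14988 + 1·-4557 + -1·-1376 + 3·-425 = -49420
  a_13 = 3·-49420 + 1·-14988 + -1·-4557 + 3·-1376 = -162819

3,1,-1,3 ; -162819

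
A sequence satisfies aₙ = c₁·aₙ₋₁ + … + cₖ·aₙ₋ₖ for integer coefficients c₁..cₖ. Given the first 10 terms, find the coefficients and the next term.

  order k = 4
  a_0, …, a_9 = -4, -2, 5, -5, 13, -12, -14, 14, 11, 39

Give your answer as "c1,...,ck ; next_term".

-1,-2,-3,-3 ; -61

  a_4 = -1·-5 + -2·5 + -3·-2 + -3·-4 = 13
  a_5 = -1·13 + -2·-5 + -3·5 + -3·-2 = -12
  a_6 = -1·-12 + -2·13 + -3·-5 + -3·5 = -14
  a_7 = -1·-14 + -2·-12 + -3·13 + -3·-5 = 14
  a_8 = -1·14 + -2·-14 + -3·-12 + -3·13 = 11
  a_9 = -1·11 + -2·14 + -3·-14 + -3·-12 = 39
  a_10 = -1·39 + -2·11 + -3·14 + -3·-14 = -61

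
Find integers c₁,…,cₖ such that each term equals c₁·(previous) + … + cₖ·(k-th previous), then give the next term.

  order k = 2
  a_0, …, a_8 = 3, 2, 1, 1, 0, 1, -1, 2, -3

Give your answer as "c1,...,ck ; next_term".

-1,1 ; 5

  a_2 = -1·2 + 1·3 = 1
  a_3 = -1·1 + 1·2 = 1
  a_4 = -1·1 + 1·1 = 0
  a_5 = -1·0 + 1·1 = 1
  a_6 = -1·1 + 1·0 = -1
  a_7 = -1·-1 + 1·1 = 2
  a_8 = -1·2 + 1·-1 = -3
  a_9 = -1·-3 + 1·2 = 5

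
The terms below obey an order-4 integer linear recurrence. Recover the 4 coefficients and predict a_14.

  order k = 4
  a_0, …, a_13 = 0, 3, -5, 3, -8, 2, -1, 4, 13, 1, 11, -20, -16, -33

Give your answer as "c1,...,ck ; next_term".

0,1,-1,-2 ; -18

  a_4 = 0·3 + 1·-5 + -1·3 + -2·0 = -8
  a_5 = 0·-8 + 1·3 + -1·-5 + -2·3 = 2
  a_6 = 0·2 + 1·-8 + -1·3 + -2·-5 = -1
  a_7 = 0·-1 + 1·2 + -1·-8 + -2·3 = 4
  a_8 = 0·4 + 1·-1 + -1·2 + -2·-8 = 13
  a_9 = 0·13 + 1·4 + -1·-1 + -2·2 = 1
  a_10 = 0·1 + 1·13 + -1·4 + -2·-1 = 11
  a_11 = 0·11 + 1·1 + -1·13 + -2·4 = -20
  a_12 = 0·-20 + 1·11 + -1·1 + -2·13 = -16
  a_13 = 0·-16 + 1·-20 + -1·11 + -2·1 = -33
  a_14 = 0·-33 + 1·-16 + -1·-20 + -2·11 = -18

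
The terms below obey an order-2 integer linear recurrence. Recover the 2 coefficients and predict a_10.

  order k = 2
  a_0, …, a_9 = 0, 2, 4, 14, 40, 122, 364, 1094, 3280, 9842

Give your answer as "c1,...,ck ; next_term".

  a_2 = 2·2 + 3·0 = 4
  a_3 = 2·4 + 3·2 = 14
  a_4 = 2·14 + 3·4 = 40
  a_5 = 2·40 + 3·14 = 122
  a_6 = 2·122 + 3·40 = 364
  a_7 = 2·364 + 3·122 = 1094
  a_8 = 2·1094 + 3·364 = 3280
  a_9 = 2·3280 + 3·1094 = 9842
  a_10 = 2·9842 + 3·3280 = 29524

2,3 ; 29524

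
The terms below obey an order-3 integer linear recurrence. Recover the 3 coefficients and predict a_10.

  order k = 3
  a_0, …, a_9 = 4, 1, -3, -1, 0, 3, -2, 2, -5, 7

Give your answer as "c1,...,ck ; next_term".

  a_3 = -1·-3 + 0·1 + -1·4 = -1
  a_4 = -1·-1 + 0·-3 + -1·1 = 0
  a_5 = -1·0 + 0·-1 + -1·-3 = 3
  a_6 = -1·3 + 0·0 + -1·-1 = -2
  a_7 = -1·-2 + 0·3 + -1·0 = 2
  a_8 = -1·2 + 0·-2 + -1·3 = -5
  a_9 = -1·-5 + 0·2 + -1·-2 = 7
  a_10 = -1·7 + 0·-5 + -1·2 = -9

-1,0,-1 ; -9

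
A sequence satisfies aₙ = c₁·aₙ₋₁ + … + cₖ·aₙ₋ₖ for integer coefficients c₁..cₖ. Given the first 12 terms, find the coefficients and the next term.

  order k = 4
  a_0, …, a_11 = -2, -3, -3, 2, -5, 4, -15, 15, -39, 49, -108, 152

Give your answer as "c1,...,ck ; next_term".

  a_4 = 0·2 + 2·-3 + -1·-3 + 1·-2 = -5
  a_5 = 0·-5 + 2·2 + -1·-3 + 1·-3 = 4
  a_6 = 0·4 + 2·-5 + -1·2 + 1·-3 = -15
  a_7 = 0·-15 + 2·4 + -1·-5 + 1·2 = 15
  a_8 = 0·15 + 2·-15 + -1·4 + 1·-5 = -39
  a_9 = 0·-39 + 2·15 + -1·-15 + 1·4 = 49
  a_10 = 0·49 + 2·-39 + -1·15 + 1·-15 = -108
  a_11 = 0·-108 + 2·49 + -1·-39 + 1·15 = 152
  a_12 = 0·152 + 2·-108 + -1·49 + 1·-39 = -304

0,2,-1,1 ; -304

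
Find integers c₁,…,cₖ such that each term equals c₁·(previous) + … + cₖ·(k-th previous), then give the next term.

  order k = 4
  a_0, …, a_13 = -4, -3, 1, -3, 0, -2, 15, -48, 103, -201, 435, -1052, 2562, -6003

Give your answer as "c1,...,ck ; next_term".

  a_4 = -3·-3 + -3·1 + -2·-3 + 3·-4 = 0
  a_5 = -3·0 + -3·-3 + -2·1 + 3·-3 = -2
  a_6 = -3·-2 + -3·0 + -2·-3 + 3·1 = 15
  a_7 = -3·15 + -3·-2 + -2·0 + 3·-3 = -48
  a_8 = -3·-48 + -3·15 + -2·-2 + 3·0 = 103
  a_9 = -3·103 + -3·-48 + -2·15 + 3·-2 = -201
  a_10 = -3·-201 + -3·103 + -2·-48 + 3·15 = 435
  a_11 = -3·435 + -3·-201 + -2·103 + 3·-48 = -1052
  a_12 = -3·-1052 + -3·435 + -2·-201 + 3·103 = 2562
  a_13 = -3·2562 + -3·-1052 + -2·435 + 3·-201 = -6003
  a_14 = -3·-6003 + -3·2562 + -2·-1052 + 3·435 = 13732

-3,-3,-2,3 ; 13732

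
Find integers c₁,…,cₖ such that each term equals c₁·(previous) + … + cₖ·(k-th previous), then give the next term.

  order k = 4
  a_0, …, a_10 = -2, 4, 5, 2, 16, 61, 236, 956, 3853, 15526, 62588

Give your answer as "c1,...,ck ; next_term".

  a_4 = 4·2 + 0·5 + 1·4 + -2·-2 = 16
  a_5 = 4·16 + 0·2 + 1·5 + -2·4 = 61
  a_6 = 4·61 + 0·16 + 1·2 + -2·5 = 236
  a_7 = 4·236 + 0·61 + 1·16 + -2·2 = 956
  a_8 = 4·956 + 0·236 + 1·61 + -2·16 = 3853
  a_9 = 4·3853 + 0·956 + 1·236 + -2·61 = 15526
  a_10 = 4·15526 + 0·3853 + 1·956 + -2·236 = 62588
  a_11 = 4·62588 + 0·15526 + 1·3853 + -2·956 = 252293

4,0,1,-2 ; 252293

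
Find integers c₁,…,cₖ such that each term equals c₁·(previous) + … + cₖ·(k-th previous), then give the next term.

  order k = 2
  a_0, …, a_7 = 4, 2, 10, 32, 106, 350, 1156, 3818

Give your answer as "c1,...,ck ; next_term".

3,1 ; 12610

  a_2 = 3·2 + 1·4 = 10
  a_3 = 3·10 + 1·2 = 32
  a_4 = 3·32 + 1·10 = 106
  a_5 = 3·106 + 1·32 = 350
  a_6 = 3·350 + 1·106 = 1156
  a_7 = 3·1156 + 1·350 = 3818
  a_8 = 3·3818 + 1·1156 = 12610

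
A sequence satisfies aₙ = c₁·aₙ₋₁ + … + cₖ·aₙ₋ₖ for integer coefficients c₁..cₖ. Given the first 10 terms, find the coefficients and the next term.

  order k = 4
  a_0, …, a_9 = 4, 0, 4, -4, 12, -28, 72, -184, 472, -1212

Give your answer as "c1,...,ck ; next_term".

  a_4 = -2·-4 + 2·4 + 1·0 + -1·4 = 12
  a_5 = -2·12 + 2·-4 + 1·4 + -1·0 = -28
  a_6 = -2·-28 + 2·12 + 1·-4 + -1·4 = 72
  a_7 = -2·72 + 2·-28 + 1·12 + -1·-4 = -184
  a_8 = -2·-184 + 2·72 + 1·-28 + -1·12 = 472
  a_9 = -2·472 + 2·-184 + 1·72 + -1·-28 = -1212
  a_10 = -2·-1212 + 2·472 + 1·-184 + -1·72 = 3112

-2,2,1,-1 ; 3112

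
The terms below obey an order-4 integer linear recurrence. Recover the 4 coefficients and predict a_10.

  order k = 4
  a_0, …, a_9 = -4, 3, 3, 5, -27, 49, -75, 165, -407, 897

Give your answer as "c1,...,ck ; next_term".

  a_4 = -2·5 + -1·3 + -2·3 + 2·-4 = -27
  a_5 = -2·-27 + -1·5 + -2·3 + 2·3 = 49
  a_6 = -2·49 + -1·-27 + -2·5 + 2·3 = -75
  a_7 = -2·-75 + -1·49 + -2·-27 + 2·5 = 165
  a_8 = -2·165 + -1·-75 + -2·49 + 2·-27 = -407
  a_9 = -2·-407 + -1·165 + -2·-75 + 2·49 = 897
  a_10 = -2·897 + -1·-407 + -2·165 + 2·-75 = -1867

-2,-1,-2,2 ; -1867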